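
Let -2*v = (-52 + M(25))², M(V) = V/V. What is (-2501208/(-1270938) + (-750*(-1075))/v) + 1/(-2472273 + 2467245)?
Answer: -190215063210991/307798306716 ≈ -617.99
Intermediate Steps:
M(V) = 1
v = -2601/2 (v = -(-52 + 1)²/2 = -½*(-51)² = -½*2601 = -2601/2 ≈ -1300.5)
(-2501208/(-1270938) + (-750*(-1075))/v) + 1/(-2472273 + 2467245) = (-2501208/(-1270938) + (-750*(-1075))/(-2601/2)) + 1/(-2472273 + 2467245) = (-2501208*(-1/1270938) + 806250*(-2/2601)) + 1/(-5028) = (416868/211823 - 537500/867) - 1/5028 = -113493437944/183650541 - 1/5028 = -190215063210991/307798306716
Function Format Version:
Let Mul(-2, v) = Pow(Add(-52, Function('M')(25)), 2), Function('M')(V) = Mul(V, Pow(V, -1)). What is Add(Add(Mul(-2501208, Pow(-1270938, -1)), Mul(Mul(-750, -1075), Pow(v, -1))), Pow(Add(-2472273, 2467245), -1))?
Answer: Rational(-190215063210991, 307798306716) ≈ -617.99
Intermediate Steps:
Function('M')(V) = 1
v = Rational(-2601, 2) (v = Mul(Rational(-1, 2), Pow(Add(-52, 1), 2)) = Mul(Rational(-1, 2), Pow(-51, 2)) = Mul(Rational(-1, 2), 2601) = Rational(-2601, 2) ≈ -1300.5)
Add(Add(Mul(-2501208, Pow(-1270938, -1)), Mul(Mul(-750, -1075), Pow(v, -1))), Pow(Add(-2472273, 2467245), -1)) = Add(Add(Mul(-2501208, Pow(-1270938, -1)), Mul(Mul(-750, -1075), Pow(Rational(-2601, 2), -1))), Pow(Add(-2472273, 2467245), -1)) = Add(Add(Mul(-2501208, Rational(-1, 1270938)), Mul(806250, Rational(-2, 2601))), Pow(-5028, -1)) = Add(Add(Rational(416868, 211823), Rational(-537500, 867)), Rational(-1, 5028)) = Add(Rational(-113493437944, 183650541), Rational(-1, 5028)) = Rational(-190215063210991, 307798306716)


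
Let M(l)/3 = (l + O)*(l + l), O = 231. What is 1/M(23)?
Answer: 1/35052 ≈ 2.8529e-5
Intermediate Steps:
M(l) = 6*l*(231 + l) (M(l) = 3*((l + 231)*(l + l)) = 3*((231 + l)*(2*l)) = 3*(2*l*(231 + l)) = 6*l*(231 + l))
1/M(23) = 1/(6*23*(231 + 23)) = 1/(6*23*254) = 1/35052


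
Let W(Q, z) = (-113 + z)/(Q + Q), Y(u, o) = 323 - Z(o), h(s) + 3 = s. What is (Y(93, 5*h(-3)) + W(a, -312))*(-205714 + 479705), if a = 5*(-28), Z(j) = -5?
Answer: 5055955923/56 ≈ 9.0285e+7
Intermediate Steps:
h(s) = -3 + s
Y(u, o) = 328 (Y(u, o) = 323 - 1*(-5) = 323 + 5 = 328)
a = -140
W(Q, z) = (-113 + z)/(2*Q) (W(Q, z) = (-113 + z)/((2*Q)) = (-113 + z)*(1/(2*Q)) = (-113 + z)/(2*Q))
(Y(93, 5*h(-3)) + W(a, -312))*(-205714 + 479705) = (328 + (½)*(-113 - 312)/(-140))*(-205714 + 479705) = (328 + (½)*(-1/140)*(-425))*273991 = (328 + 85/56)*273991 = (18453/56)*273991 = 5055955923/56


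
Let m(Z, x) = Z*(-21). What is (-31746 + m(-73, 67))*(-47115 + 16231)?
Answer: 933098292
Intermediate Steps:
m(Z, x) = -21*Z
(-31746 + m(-73, 67))*(-47115 + 16231) = (-31746 - 21*(-73))*(-47115 + 16231) = (-31746 + 1533)*(-30884) = -30213*(-30884) = 933098292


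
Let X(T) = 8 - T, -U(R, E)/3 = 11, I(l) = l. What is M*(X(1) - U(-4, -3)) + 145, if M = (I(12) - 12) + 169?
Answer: 6905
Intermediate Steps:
U(R, E) = -33 (U(R, E) = -3*11 = -33)
M = 169 (M = (12 - 12) + 169 = 0 + 169 = 169)
M*(X(1) - U(-4, -3)) + 145 = 169*((8 - 1*1) - 1*(-33)) + 145 = 169*((8 - 1) + 33) + 145 = 169*(7 + 33) + 145 = 169*40 + 145 = 6760 + 145 = 6905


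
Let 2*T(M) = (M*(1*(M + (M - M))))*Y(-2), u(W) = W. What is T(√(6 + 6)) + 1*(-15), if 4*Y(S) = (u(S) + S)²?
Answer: 9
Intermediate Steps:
Y(S) = S² (Y(S) = (S + S)²/4 = (2*S)²/4 = (4*S²)/4 = S²)
T(M) = 2*M² (T(M) = ((M*(1*(M + (M - M))))*(-2)²)/2 = ((M*(1*(M + 0)))*4)/2 = ((M*(1*M))*4)/2 = ((M*M)*4)/2 = (M²*4)/2 = (4*M²)/2 = 2*M²)
T(√(6 + 6)) + 1*(-15) = 2*(√(6 + 6))² + 1*(-15) = 2*(√12)² - 15 = 2*(2*√3)² - 15 = 2*12 - 15 = 24 - 15 = 9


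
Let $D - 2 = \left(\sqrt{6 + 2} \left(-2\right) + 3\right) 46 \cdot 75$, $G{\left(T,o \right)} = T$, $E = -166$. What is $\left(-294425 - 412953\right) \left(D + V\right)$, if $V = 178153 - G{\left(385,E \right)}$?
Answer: $-133071949360 + 9761816400 \sqrt{2} \approx -1.1927 \cdot 10^{11}$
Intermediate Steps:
$V = 177768$ ($V = 178153 - 385 = 177768$)
$D = 10352 - 13800 \sqrt{2}$ ($D = 2 + \left(\sqrt{6 + 2} \left(-2\right) + 3\right) 46 \cdot 75 = 2 + \left(\sqrt{8} \left(-2\right) + 3\right) 46 \cdot 75 = 2 + \left(2 \sqrt{2} \left(-2\right) + 3\right) 46 \cdot 75 = 2 + \left(- 4 \sqrt{2} + 3\right) 46 \cdot 75 = 2 + \left(3 - 4 \sqrt{2}\right) 46 \cdot 75 = 2 + \left(138 - 184 \sqrt{2}\right) 75 = 2 + \left(10350 - 13800 \sqrt{2}\right) = 10352 - 13800 \sqrt{2} \approx -9164.1$)
$\left(-294425 - 412953\right) \left(D + V\right) = \left(-294425 - 412953\right) \left(\left(10352 - 13800 \sqrt{2}\right) + 177768\right) = - 707378 \left(188120 - 13800 \sqrt{2}\right) = -133071949360 + 9761816400 \sqrt{2}$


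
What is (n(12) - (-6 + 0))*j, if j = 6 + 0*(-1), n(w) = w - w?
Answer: 36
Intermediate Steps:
n(w) = 0
j = 6 (j = 6 + 0 = 6)
(n(12) - (-6 + 0))*j = (0 - (-6 + 0))*6 = (0 - 1*(-6))*6 = (0 + 6)*6 = 6*6 = 36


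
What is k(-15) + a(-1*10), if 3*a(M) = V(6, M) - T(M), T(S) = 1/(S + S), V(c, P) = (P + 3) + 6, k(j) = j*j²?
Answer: -202519/60 ≈ -3375.3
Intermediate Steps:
k(j) = j³
V(c, P) = 9 + P (V(c, P) = (3 + P) + 6 = 9 + P)
T(S) = 1/(2*S)
a(M) = 3 - 1/(6*M) + M/3 (a(M) = ((9 + M) - 1/(2*M))/3 = (9 + M - 1/(2*M))/3 = 3 - 1/(6*M) + M/3)
k(-15) + a(-1*10) = (-15)³ + (3 - 1/(6*((-1*10))) + (-1*10)/3) = -3375 + (3 - ⅙/(-10) + (⅓)*(-10)) = -3375 + (3 - ⅙*(-⅒) - 10/3) = -3375 + (3 + 1/60 - 10/3) = -3375 - 19/60 = -202519/60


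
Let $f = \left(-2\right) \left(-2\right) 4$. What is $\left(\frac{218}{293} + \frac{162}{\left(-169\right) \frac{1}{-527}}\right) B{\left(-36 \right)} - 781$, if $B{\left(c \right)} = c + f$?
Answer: $- \frac{539701257}{49517} \approx -10899.0$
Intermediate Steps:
$f = 16$ ($f = 4 \cdot 4 = 16$)
$B{\left(c \right)} = 16 + c$ ($B{\left(c \right)} = c + 16 = 16 + c$)
$\left(\frac{218}{293} + \frac{162}{\left(-169\right) \frac{1}{-527}}\right) B{\left(-36 \right)} - 781 = \left(\frac{218}{293} + \frac{162}{\left(-169\right) \frac{1}{-527}}\right) \left(16 - 36\right) - 781 = \left(218 \cdot \frac{1}{293} + \frac{162}{\left(-169\right) \left(- \frac{1}{527}\right)}\right) \left(-20\right) - 781 = \left(\frac{218}{293} + \frac{162}{\frac{169}{527}}\right) \left(-20\right) - 781 = \left(\frac{218}{293} + 162 \cdot \frac{527}{169}\right) \left(-20\right) - 781 = \left(\frac{218}{293} + \frac{85374}{169}\right) \left(-20\right) - 781 = \frac{25051424}{49517} \left(-20\right) - 781 = - \frac{501028480}{49517} - 781 = - \frac{539701257}{49517}$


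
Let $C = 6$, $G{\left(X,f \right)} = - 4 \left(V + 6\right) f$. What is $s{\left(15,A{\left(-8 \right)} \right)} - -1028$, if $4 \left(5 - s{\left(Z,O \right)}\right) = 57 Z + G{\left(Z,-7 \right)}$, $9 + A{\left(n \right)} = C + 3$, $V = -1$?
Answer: $\frac{3137}{4} \approx 784.25$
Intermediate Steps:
$G{\left(X,f \right)} = - 20 f$ ($G{\left(X,f \right)} = - 4 \left(-1 + 6\right) f = \left(-4\right) 5 f = - 20 f$)
$A{\left(n \right)} = 0$ ($A{\left(n \right)} = -9 + \left(6 + 3\right) = -9 + 9 = 0$)
$s{\left(Z,O \right)} = -30 - \frac{57 Z}{4}$ ($s{\left(Z,O \right)} = 5 - \frac{57 Z - -140}{4} = 5 - \frac{57 Z + 140}{4} = 5 - \frac{140 + 57 Z}{4} = 5 - \left(35 + \frac{57 Z}{4}\right) = -30 - \frac{57 Z}{4}$)
$s{\left(15,A{\left(-8 \right)} \right)} - -1028 = \left(-30 - \frac{855}{4}\right) - -1028 = \left(-30 - \frac{855}{4}\right) + 1028 = - \frac{975}{4} + 1028 = \frac{3137}{4}$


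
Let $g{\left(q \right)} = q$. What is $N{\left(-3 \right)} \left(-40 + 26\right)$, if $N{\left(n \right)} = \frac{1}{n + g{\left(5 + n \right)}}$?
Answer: $14$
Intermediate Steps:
$N{\left(n \right)} = \frac{1}{5 + 2 n}$ ($N{\left(n \right)} = \frac{1}{n + \left(5 + n\right)} = \frac{1}{5 + 2 n}$)
$N{\left(-3 \right)} \left(-40 + 26\right) = \frac{-40 + 26}{5 + 2 \left(-3\right)} = \frac{1}{5 - 6} \left(-14\right) = \frac{1}{-1} \left(-14\right) = \left(-1\right) \left(-14\right) = 14$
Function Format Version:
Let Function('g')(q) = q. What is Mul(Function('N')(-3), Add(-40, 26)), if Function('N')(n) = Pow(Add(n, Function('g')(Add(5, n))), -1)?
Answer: 14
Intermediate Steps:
Function('N')(n) = Pow(Add(5, Mul(2, n)), -1) (Function('N')(n) = Pow(Add(n, Add(5, n)), -1) = Pow(Add(5, Mul(2, n)), -1))
Mul(Function('N')(-3), Add(-40, 26)) = Mul(Pow(Add(5, Mul(2, -3)), -1), Add(-40, 26)) = Mul(Pow(Add(5, -6), -1), -14) = Mul(Pow(-1, -1), -14) = Mul(-1, -14) = 14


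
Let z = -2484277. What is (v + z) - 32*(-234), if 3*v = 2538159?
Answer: -1630736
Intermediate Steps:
v = 846053 (v = (⅓)*2538159 = 846053)
(v + z) - 32*(-234) = (846053 - 2484277) - 32*(-234) = -1638224 + 7488 = -1630736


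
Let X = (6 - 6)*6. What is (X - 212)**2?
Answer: 44944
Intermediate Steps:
X = 0 (X = 0*6 = 0)
(X - 212)**2 = (0 - 212)**2 = (-212)**2 = 44944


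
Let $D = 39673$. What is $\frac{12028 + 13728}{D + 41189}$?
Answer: $\frac{12878}{40431} \approx 0.31852$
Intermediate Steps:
$\frac{12028 + 13728}{D + 41189} = \frac{12028 + 13728}{39673 + 41189} = \frac{25756}{80862} = 25756 \cdot \frac{1}{80862} = \frac{12878}{40431}$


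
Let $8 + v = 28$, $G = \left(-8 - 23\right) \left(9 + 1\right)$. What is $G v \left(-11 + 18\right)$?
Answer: $-43400$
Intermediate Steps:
$G = -310$ ($G = \left(-31\right) 10 = -310$)
$v = 20$ ($v = -8 + 28 = 20$)
$G v \left(-11 + 18\right) = \left(-310\right) 20 \left(-11 + 18\right) = \left(-6200\right) 7 = -43400$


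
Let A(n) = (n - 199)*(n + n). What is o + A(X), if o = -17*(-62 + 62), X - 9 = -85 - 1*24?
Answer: 59800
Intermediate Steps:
X = -100 (X = 9 + (-85 - 1*24) = 9 + (-85 - 24) = 9 - 109 = -100)
A(n) = 2*n*(-199 + n) (A(n) = (-199 + n)*(2*n) = 2*n*(-199 + n))
o = 0 (o = -17*0 = 0)
o + A(X) = 0 + 2*(-100)*(-199 - 100) = 0 + 2*(-100)*(-299) = 0 + 59800 = 59800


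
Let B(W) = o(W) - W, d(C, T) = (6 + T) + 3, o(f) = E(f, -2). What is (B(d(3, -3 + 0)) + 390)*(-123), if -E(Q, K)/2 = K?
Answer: -47724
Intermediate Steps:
E(Q, K) = -2*K
o(f) = 4 (o(f) = -2*(-2) = 4)
d(C, T) = 9 + T
B(W) = 4 - W
(B(d(3, -3 + 0)) + 390)*(-123) = ((4 - (9 + (-3 + 0))) + 390)*(-123) = ((4 - (9 - 3)) + 390)*(-123) = ((4 - 1*6) + 390)*(-123) = ((4 - 6) + 390)*(-123) = (-2 + 390)*(-123) = 388*(-123) = -47724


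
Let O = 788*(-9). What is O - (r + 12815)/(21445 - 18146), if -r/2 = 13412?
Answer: -23382499/3299 ≈ -7087.8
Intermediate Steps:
r = -26824 (r = -2*13412 = -26824)
O = -7092
O - (r + 12815)/(21445 - 18146) = -7092 - (-26824 + 12815)/(21445 - 18146) = -7092 - (-14009)/3299 = -7092 - 1*(-14009/3299) = -7092 + 14009/3299 = -23382499/3299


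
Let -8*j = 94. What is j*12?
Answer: -141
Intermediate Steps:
j = -47/4 (j = -1/8*94 = -47/4 ≈ -11.750)
j*12 = -47/4*12 = -141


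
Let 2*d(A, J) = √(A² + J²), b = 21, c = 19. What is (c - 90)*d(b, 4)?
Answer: -71*√457/2 ≈ -758.90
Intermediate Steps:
d(A, J) = √(A² + J²)/2
(c - 90)*d(b, 4) = (19 - 90)*(√(21² + 4²)/2) = -71*√(441 + 16)/2 = -71*√457/2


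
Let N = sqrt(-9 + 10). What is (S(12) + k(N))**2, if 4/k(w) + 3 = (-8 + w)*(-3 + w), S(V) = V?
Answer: 18496/121 ≈ 152.86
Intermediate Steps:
N = 1 (N = sqrt(1) = 1)
k(w) = 4/(-3 + (-8 + w)*(-3 + w))
(S(12) + k(N))**2 = (12 + 4/(21 + 1**2 - 11*1))**2 = (12 + 4/(21 + 1 - 11))**2 = (12 + 4/11)**2 = (136/11)**2 = 18496/121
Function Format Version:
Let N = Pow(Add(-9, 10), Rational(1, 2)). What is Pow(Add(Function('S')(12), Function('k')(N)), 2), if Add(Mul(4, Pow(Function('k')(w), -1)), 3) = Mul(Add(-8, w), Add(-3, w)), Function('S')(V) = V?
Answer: Rational(18496, 121) ≈ 152.86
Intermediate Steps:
N = 1 (N = Pow(1, Rational(1, 2)) = 1)
Function('k')(w) = Mul(4, Pow(Add(-3, Mul(Add(-8, w), Add(-3, w))), -1))
Pow(Add(Function('S')(12), Function('k')(N)), 2) = Pow(Add(12, Mul(4, Pow(Add(21, Pow(1, 2), Mul(-11, 1)), -1))), 2) = Pow(Add(12, Mul(4, Pow(Add(21, 1, -11), -1))), 2) = Pow(Add(12, Mul(4, Pow(11, -1))), 2) = Pow(Add(12, Mul(4, Rational(1, 11))), 2) = Pow(Add(12, Rational(4, 11)), 2) = Pow(Rational(136, 11), 2) = Rational(18496, 121)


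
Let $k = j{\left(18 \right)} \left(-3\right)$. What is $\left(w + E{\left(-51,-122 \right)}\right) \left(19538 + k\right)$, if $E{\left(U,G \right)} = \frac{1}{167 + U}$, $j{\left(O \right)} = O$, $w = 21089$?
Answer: $\frac{11916049075}{29} \approx 4.109 \cdot 10^{8}$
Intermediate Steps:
$k = -54$ ($k = 18 \left(-3\right) = -54$)
$\left(w + E{\left(-51,-122 \right)}\right) \left(19538 + k\right) = \left(21089 + \frac{1}{167 - 51}\right) \left(19538 - 54\right) = \left(21089 + \frac{1}{116}\right) 19484 = \frac{2446325}{116} \cdot 19484 = \frac{11916049075}{29}$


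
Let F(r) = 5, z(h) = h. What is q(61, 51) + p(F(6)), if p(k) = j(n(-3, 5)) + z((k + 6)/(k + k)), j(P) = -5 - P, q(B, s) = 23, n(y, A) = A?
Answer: 141/10 ≈ 14.100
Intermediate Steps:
p(k) = -10 + (6 + k)/(2*k) (p(k) = (-5 - 1*5) + (k + 6)/(k + k) = (-5 - 5) + (6 + k)/((2*k)) = -10 + (6 + k)*(1/(2*k)) = -10 + (6 + k)/(2*k))
q(61, 51) + p(F(6)) = 23 + (-19/2 + 3/5) = 23 + (-19/2 + 3*(⅕)) = 23 + (-19/2 + ⅗) = 23 - 89/10 = 141/10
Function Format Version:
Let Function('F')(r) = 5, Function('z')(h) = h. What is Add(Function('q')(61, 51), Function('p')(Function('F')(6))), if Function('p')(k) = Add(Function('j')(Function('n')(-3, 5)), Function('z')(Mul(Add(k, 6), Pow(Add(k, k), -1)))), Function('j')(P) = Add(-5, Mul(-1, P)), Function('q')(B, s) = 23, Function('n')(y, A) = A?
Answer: Rational(141, 10) ≈ 14.100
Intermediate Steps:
Function('p')(k) = Add(-10, Mul(Rational(1, 2), Pow(k, -1), Add(6, k))) (Function('p')(k) = Add(Add(-5, Mul(-1, 5)), Mul(Add(k, 6), Pow(Add(k, k), -1))) = Add(Add(-5, -5), Mul(Add(6, k), Pow(Mul(2, k), -1))) = Add(-10, Mul(Add(6, k), Mul(Rational(1, 2), Pow(k, -1)))) = Add(-10, Mul(Rational(1, 2), Pow(k, -1), Add(6, k))))
Add(Function('q')(61, 51), Function('p')(Function('F')(6))) = Add(23, Add(Rational(-19, 2), Mul(3, Pow(5, -1)))) = Add(23, Add(Rational(-19, 2), Mul(3, Rational(1, 5)))) = Add(23, Add(Rational(-19, 2), Rational(3, 5))) = Add(23, Rational(-89, 10)) = Rational(141, 10)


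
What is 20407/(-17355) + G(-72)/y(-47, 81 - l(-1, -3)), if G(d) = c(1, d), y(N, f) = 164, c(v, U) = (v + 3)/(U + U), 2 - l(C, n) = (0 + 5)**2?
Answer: -40166761/34154640 ≈ -1.1760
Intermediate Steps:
l(C, n) = -23 (l(C, n) = 2 - (0 + 5)**2 = 2 - 1*5**2 = 2 - 1*25 = 2 - 25 = -23)
c(v, U) = (3 + v)/(2*U) (c(v, U) = (3 + v)/((2*U)) = (3 + v)*(1/(2*U)) = (3 + v)/(2*U))
G(d) = 2/d (G(d) = (3 + 1)/(2*d) = (1/2)*4/d = 2/d)
20407/(-17355) + G(-72)/y(-47, 81 - l(-1, -3)) = 20407/(-17355) + (2/(-72))/164 = 20407*(-1/17355) + (2*(-1/72))*(1/164) = -20407/17355 - 1/36*1/164 = -20407/17355 - 1/5904 = -40166761/34154640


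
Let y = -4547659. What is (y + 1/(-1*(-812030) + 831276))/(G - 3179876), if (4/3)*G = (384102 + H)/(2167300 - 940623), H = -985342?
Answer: 9167196816352660081/6410012824947538492 ≈ 1.4301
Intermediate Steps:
G = -450930/1226677 (G = 3*((384102 - 985342)/(2167300 - 940623))/4 = 3*(-601240/1226677)/4 = 3*(-601240*1/1226677)/4 = (¾)*(-601240/1226677) = -450930/1226677 ≈ -0.36760)
(y + 1/(-1*(-812030) + 831276))/(G - 3179876) = (-4547659 + 1/(-1*(-812030) + 831276))/(-450930/1226677 - 3179876) = (-4547659 + 1/(812030 + 831276))/(-3900681202982/1226677) = (-4547659 + 1/1643306)*(-1226677/3900681202982) = -7473195320653/1643306*(-1226677/3900681202982) = 9167196816352660081/6410012824947538492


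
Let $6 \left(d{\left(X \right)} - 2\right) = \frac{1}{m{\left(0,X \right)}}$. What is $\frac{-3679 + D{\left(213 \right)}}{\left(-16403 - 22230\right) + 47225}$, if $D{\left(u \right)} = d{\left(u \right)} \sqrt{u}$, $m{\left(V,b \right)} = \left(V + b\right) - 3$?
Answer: $- \frac{3679}{8592} + \frac{2521 \sqrt{213}}{10825920} \approx -0.42479$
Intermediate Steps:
$m{\left(V,b \right)} = -3 + V + b$
$d{\left(X \right)} = 2 + \frac{1}{6 \left(-3 + X\right)}$ ($d{\left(X \right)} = 2 + \frac{1}{6 \left(-3 + 0 + X\right)} = 2 + \frac{1}{6 \left(-3 + X\right)}$)
$D{\left(u \right)} = \frac{\sqrt{u} \left(-35 + 12 u\right)}{6 \left(-3 + u\right)}$ ($D{\left(u \right)} = \frac{-35 + 12 u}{6 \left(-3 + u\right)} \sqrt{u} = \frac{\sqrt{u} \left(-35 + 12 u\right)}{6 \left(-3 + u\right)}$)
$\frac{-3679 + D{\left(213 \right)}}{\left(-16403 - 22230\right) + 47225} = \frac{-3679 + \frac{\sqrt{213} \left(-35 + 12 \cdot 213\right)}{6 \left(-3 + 213\right)}}{\left(-16403 - 22230\right) + 47225} = \frac{-3679 + \frac{\sqrt{213} \left(-35 + 2556\right)}{6 \cdot 210}}{\left(-16403 - 22230\right) + 47225} = \frac{-3679 + \frac{1}{6} \sqrt{213} \cdot \frac{1}{210} \cdot 2521}{-38633 + 47225} = \frac{-3679 + \frac{2521 \sqrt{213}}{1260}}{8592} = \left(-3679 + \frac{2521 \sqrt{213}}{1260}\right) \frac{1}{8592} = - \frac{3679}{8592} + \frac{2521 \sqrt{213}}{10825920}$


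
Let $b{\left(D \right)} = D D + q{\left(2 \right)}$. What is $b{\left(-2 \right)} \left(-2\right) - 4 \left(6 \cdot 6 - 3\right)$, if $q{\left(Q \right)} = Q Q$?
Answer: $-148$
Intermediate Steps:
$q{\left(Q \right)} = Q^{2}$
$b{\left(D \right)} = 4 + D^{2}$ ($b{\left(D \right)} = D D + 2^{2} = D^{2} + 4 = 4 + D^{2}$)
$b{\left(-2 \right)} \left(-2\right) - 4 \left(6 \cdot 6 - 3\right) = \left(4 + \left(-2\right)^{2}\right) \left(-2\right) - 4 \left(6 \cdot 6 - 3\right) = \left(4 + 4\right) \left(-2\right) - 4 \left(36 - 3\right) = 8 \left(-2\right) - 132 = -16 - 132 = -148$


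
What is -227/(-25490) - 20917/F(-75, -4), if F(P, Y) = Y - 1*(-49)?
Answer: -106632823/229410 ≈ -464.81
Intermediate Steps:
F(P, Y) = 49 + Y (F(P, Y) = Y + 49 = 49 + Y)
-227/(-25490) - 20917/F(-75, -4) = -227/(-25490) - 20917/(49 - 4) = -227*(-1/25490) - 20917/45 = 227/25490 - 20917*1/45 = 227/25490 - 20917/45 = -106632823/229410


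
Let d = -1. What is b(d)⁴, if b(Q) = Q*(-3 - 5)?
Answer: 4096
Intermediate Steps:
b(Q) = -8*Q (b(Q) = Q*(-8) = -8*Q)
b(d)⁴ = (-8*(-1))⁴ = 8⁴ = 4096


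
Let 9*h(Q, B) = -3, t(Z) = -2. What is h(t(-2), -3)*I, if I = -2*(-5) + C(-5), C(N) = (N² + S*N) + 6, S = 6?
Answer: -11/3 ≈ -3.6667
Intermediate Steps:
h(Q, B) = -⅓ (h(Q, B) = (⅑)*(-3) = -⅓)
C(N) = 6 + N² + 6*N (C(N) = (N² + 6*N) + 6 = 6 + N² + 6*N)
I = 11 (I = -2*(-5) + (6 + (-5)² + 6*(-5)) = 10 + (6 + 25 - 30) = 10 + 1 = 11)
h(t(-2), -3)*I = -⅓*11 = -11/3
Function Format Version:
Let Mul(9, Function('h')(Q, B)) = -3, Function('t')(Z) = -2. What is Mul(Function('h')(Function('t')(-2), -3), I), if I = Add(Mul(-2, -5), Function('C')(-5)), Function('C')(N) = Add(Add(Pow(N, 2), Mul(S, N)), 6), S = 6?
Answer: Rational(-11, 3) ≈ -3.6667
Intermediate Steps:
Function('h')(Q, B) = Rational(-1, 3) (Function('h')(Q, B) = Mul(Rational(1, 9), -3) = Rational(-1, 3))
Function('C')(N) = Add(6, Pow(N, 2), Mul(6, N)) (Function('C')(N) = Add(Add(Pow(N, 2), Mul(6, N)), 6) = Add(6, Pow(N, 2), Mul(6, N)))
I = 11 (I = Add(Mul(-2, -5), Add(6, Pow(-5, 2), Mul(6, -5))) = Add(10, Add(6, 25, -30)) = Add(10, 1) = 11)
Mul(Function('h')(Function('t')(-2), -3), I) = Mul(Rational(-1, 3), 11) = Rational(-11, 3)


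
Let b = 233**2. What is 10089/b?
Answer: 10089/54289 ≈ 0.18584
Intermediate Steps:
b = 54289
10089/b = 10089/54289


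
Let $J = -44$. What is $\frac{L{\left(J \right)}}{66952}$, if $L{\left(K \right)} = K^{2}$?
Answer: $\frac{242}{8369} \approx 0.028916$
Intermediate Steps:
$\frac{L{\left(J \right)}}{66952} = \frac{\left(-44\right)^{2}}{66952} = 1936 \cdot \frac{1}{66952} = \frac{242}{8369}$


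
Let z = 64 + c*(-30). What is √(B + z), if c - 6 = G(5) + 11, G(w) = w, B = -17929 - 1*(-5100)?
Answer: 5*I*√537 ≈ 115.87*I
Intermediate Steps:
B = -12829 (B = -17929 + 5100 = -12829)
c = 22 (c = 6 + (5 + 11) = 6 + 16 = 22)
z = -596 (z = 64 + 22*(-30) = 64 - 660 = -596)
√(B + z) = √(-12829 - 596) = √(-13425) = 5*I*√537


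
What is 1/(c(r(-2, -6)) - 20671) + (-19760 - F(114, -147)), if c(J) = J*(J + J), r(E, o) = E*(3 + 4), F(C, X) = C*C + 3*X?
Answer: -655315886/20279 ≈ -32315.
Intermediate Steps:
F(C, X) = C² + 3*X
r(E, o) = 7*E (r(E, o) = E*7 = 7*E)
c(J) = 2*J² (c(J) = J*(2*J) = 2*J²)
1/(c(r(-2, -6)) - 20671) + (-19760 - F(114, -147)) = 1/(2*(7*(-2))² - 20671) + (-19760 - (114² + 3*(-147))) = 1/(2*(-14)² - 20671) + (-19760 - (12996 - 441)) = 1/(2*196 - 20671) + (-19760 - 1*12555) = 1/(392 - 20671) + (-19760 - 12555) = 1/(-20279) - 32315 = -1/20279 - 32315 = -655315886/20279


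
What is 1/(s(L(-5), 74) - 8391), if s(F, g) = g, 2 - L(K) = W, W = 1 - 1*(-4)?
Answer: -1/8317 ≈ -0.00012024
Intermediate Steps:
W = 5 (W = 1 + 4 = 5)
L(K) = -3 (L(K) = 2 - 1*5 = 2 - 5 = -3)
1/(s(L(-5), 74) - 8391) = 1/(74 - 8391) = 1/(-8317) = -1/8317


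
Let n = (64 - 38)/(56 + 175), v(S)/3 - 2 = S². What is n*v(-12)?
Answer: 3796/77 ≈ 49.299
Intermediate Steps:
v(S) = 6 + 3*S²
n = 26/231 ≈ 0.11255
n*v(-12) = 26*(6 + 3*(-12)²)/231 = 26*(6 + 3*144)/231 = 26*(6 + 432)/231 = (26/231)*438 = 3796/77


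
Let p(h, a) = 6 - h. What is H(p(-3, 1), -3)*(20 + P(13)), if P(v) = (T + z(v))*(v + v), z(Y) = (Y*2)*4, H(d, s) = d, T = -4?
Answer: 23580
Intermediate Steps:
z(Y) = 8*Y (z(Y) = (2*Y)*4 = 8*Y)
P(v) = 2*v*(-4 + 8*v) (P(v) = (-4 + 8*v)*(v + v) = (-4 + 8*v)*(2*v) = 2*v*(-4 + 8*v))
H(p(-3, 1), -3)*(20 + P(13)) = (6 - 1*(-3))*(20 + 8*13*(-1 + 2*13)) = (6 + 3)*(20 + 8*13*(-1 + 26)) = 9*(20 + 8*13*25) = 9*(20 + 2600) = 9*2620 = 23580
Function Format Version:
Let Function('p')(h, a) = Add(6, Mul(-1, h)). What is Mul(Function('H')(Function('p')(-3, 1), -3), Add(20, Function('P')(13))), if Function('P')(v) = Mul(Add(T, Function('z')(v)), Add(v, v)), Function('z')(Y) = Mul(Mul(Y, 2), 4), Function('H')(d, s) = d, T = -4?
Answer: 23580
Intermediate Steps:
Function('z')(Y) = Mul(8, Y) (Function('z')(Y) = Mul(Mul(2, Y), 4) = Mul(8, Y))
Function('P')(v) = Mul(2, v, Add(-4, Mul(8, v))) (Function('P')(v) = Mul(Add(-4, Mul(8, v)), Add(v, v)) = Mul(Add(-4, Mul(8, v)), Mul(2, v)) = Mul(2, v, Add(-4, Mul(8, v))))
Mul(Function('H')(Function('p')(-3, 1), -3), Add(20, Function('P')(13))) = Mul(Add(6, Mul(-1, -3)), Add(20, Mul(8, 13, Add(-1, Mul(2, 13))))) = Mul(Add(6, 3), Add(20, Mul(8, 13, Add(-1, 26)))) = Mul(9, Add(20, Mul(8, 13, 25))) = Mul(9, Add(20, 2600)) = Mul(9, 2620) = 23580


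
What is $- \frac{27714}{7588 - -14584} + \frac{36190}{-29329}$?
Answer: $- \frac{807614293}{325141294} \approx -2.4839$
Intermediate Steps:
$- \frac{27714}{7588 - -14584} + \frac{36190}{-29329} = - \frac{27714}{7588 + 14584} + 36190 \left(- \frac{1}{29329}\right) = - \frac{27714}{22172} - \frac{36190}{29329} = \left(-27714\right) \frac{1}{22172} - \frac{36190}{29329} = - \frac{13857}{11086} - \frac{36190}{29329} = - \frac{807614293}{325141294}$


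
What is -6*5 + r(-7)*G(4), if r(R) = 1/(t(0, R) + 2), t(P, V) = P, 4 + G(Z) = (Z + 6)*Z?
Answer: -12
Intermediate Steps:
G(Z) = -4 + Z*(6 + Z) (G(Z) = -4 + (Z + 6)*Z = -4 + (6 + Z)*Z = -4 + Z*(6 + Z))
r(R) = 1/2 (r(R) = 1/(0 + 2) = 1/2)
-6*5 + r(-7)*G(4) = -6*5 + (-4 + 4**2 + 6*4)/2 = -30 + (-4 + 16 + 24)/2 = -30 + (1/2)*36 = -30 + 18 = -12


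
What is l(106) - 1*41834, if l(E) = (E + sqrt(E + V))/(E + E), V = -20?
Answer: -83667/2 + sqrt(86)/212 ≈ -41833.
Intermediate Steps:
l(E) = (E + sqrt(-20 + E))/(2*E) (l(E) = (E + sqrt(E - 20))/(E + E) = (E + sqrt(-20 + E))/((2*E)) = (E + sqrt(-20 + E))*(1/(2*E)) = (E + sqrt(-20 + E))/(2*E))
l(106) - 1*41834 = (1/2)*(106 + sqrt(-20 + 106))/106 - 1*41834 = (1/2)*(1/106)*(106 + sqrt(86)) - 41834 = (1/2 + sqrt(86)/212) - 41834 = -83667/2 + sqrt(86)/212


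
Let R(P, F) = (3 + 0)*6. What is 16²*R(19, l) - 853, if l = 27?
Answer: 3755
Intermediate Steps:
R(P, F) = 18 (R(P, F) = 3*6 = 18)
16²*R(19, l) - 853 = 16²*18 - 853 = 256*18 - 853 = 4608 - 853 = 3755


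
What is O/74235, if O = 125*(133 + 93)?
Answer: 5650/14847 ≈ 0.38055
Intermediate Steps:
O = 28250 (O = 125*226 = 28250)
O/74235 = 28250/74235 = 28250*(1/74235) = 5650/14847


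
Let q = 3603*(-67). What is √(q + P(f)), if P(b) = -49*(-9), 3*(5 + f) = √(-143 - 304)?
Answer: 8*I*√3765 ≈ 490.88*I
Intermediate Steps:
f = -5 + I*√447/3 (f = -5 + √(-143 - 304)/3 = -5 + √(-447)/3 = -5 + (I*√447)/3 = -5 + I*√447/3 ≈ -5.0 + 7.0475*I)
P(b) = 441
q = -241401
√(q + P(f)) = √(-241401 + 441) = √(-240960) = 8*I*√3765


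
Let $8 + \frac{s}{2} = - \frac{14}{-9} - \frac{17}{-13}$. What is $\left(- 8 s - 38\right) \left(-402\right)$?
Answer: $- \frac{692780}{39} \approx -17764.0$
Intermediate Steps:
$s = - \frac{1202}{117}$ ($s = -16 + 2 \left(- \frac{14}{-9} - \frac{17}{-13}\right) = -16 + 2 \left(\left(-14\right) \left(- \frac{1}{9}\right) - - \frac{17}{13}\right) = -16 + 2 \left(\frac{14}{9} + \frac{17}{13}\right) = -16 + 2 \cdot \frac{335}{117} = -16 + \frac{670}{117} = - \frac{1202}{117} \approx -10.273$)
$\left(- 8 s - 38\right) \left(-402\right) = \left(\left(-8\right) \left(- \frac{1202}{117}\right) - 38\right) \left(-402\right) = \left(\frac{9616}{117} - 38\right) \left(-402\right) = \frac{5170}{117} \left(-402\right) = - \frac{692780}{39}$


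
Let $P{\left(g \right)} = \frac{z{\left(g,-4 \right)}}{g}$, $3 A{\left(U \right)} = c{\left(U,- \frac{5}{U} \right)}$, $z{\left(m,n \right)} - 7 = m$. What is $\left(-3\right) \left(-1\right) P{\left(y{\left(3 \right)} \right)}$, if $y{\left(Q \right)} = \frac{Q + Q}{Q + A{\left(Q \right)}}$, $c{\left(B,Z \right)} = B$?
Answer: $17$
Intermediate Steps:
$z{\left(m,n \right)} = 7 + m$
$A{\left(U \right)} = \frac{U}{3}$
$y{\left(Q \right)} = \frac{3}{2}$ ($y{\left(Q \right)} = \frac{Q + Q}{Q + \frac{Q}{3}} = \frac{2 Q}{\frac{4}{3} Q} = 2 Q \frac{3}{4 Q} = \frac{3}{2}$)
$P{\left(g \right)} = \frac{7 + g}{g}$
$\left(-3\right) \left(-1\right) P{\left(y{\left(3 \right)} \right)} = \left(-3\right) \left(-1\right) \frac{7 + \frac{3}{2}}{\frac{3}{2}} = 3 \cdot \frac{2}{3} \cdot \frac{17}{2} = 3 \cdot \frac{17}{3} = 17$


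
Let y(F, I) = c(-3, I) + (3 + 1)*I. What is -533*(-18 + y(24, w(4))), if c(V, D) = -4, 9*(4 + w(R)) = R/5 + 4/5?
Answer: 894374/45 ≈ 19875.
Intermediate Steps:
w(R) = -176/45 + R/45 (w(R) = -4 + (R/5 + 4/5)/9 = -4 + (R*(⅕) + 4*(⅕))/9 = -4 + (R/5 + ⅘)/9 = -4 + (⅘ + R/5)/9 = -4 + (4/45 + R/45) = -176/45 + R/45)
y(F, I) = -4 + 4*I (y(F, I) = -4 + (3 + 1)*I = -4 + 4*I)
-533*(-18 + y(24, w(4))) = -533*(-18 + (-4 + 4*(-176/45 + (1/45)*4))) = -533*(-18 + (-4 + 4*(-176/45 + 4/45))) = -533*(-18 + (-4 + 4*(-172/45))) = -533*(-18 + (-4 - 688/45)) = -533*(-18 - 868/45) = -533*(-1678/45) = 894374/45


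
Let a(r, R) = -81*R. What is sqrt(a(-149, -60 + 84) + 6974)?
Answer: sqrt(5030) ≈ 70.922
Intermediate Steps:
sqrt(a(-149, -60 + 84) + 6974) = sqrt(-81*(-60 + 84) + 6974) = sqrt(-81*24 + 6974) = sqrt(-1944 + 6974) = sqrt(5030)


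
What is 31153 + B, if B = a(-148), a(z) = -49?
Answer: 31104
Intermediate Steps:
B = -49
31153 + B = 31153 - 49 = 31104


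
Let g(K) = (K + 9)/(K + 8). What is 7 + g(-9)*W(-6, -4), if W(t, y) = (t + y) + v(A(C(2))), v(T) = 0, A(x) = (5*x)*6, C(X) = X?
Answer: 7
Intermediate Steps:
A(x) = 30*x
W(t, y) = t + y (W(t, y) = (t + y) + 0 = t + y)
g(K) = (9 + K)/(8 + K)
7 + g(-9)*W(-6, -4) = 7 + ((9 - 9)/(8 - 9))*(-6 - 4) = 7 + (0/(-1))*(-10) = 7 - 1*0*(-10) = 7 + 0*(-10) = 7 + 0 = 7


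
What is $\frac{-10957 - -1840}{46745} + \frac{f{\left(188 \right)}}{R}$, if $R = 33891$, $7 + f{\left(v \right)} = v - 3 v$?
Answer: $- \frac{326887582}{1584234795} \approx -0.20634$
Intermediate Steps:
$f{\left(v \right)} = -7 - 2 v$ ($f{\left(v \right)} = -7 + \left(v - 3 v\right) = -7 - 2 v$)
$\frac{-10957 - -1840}{46745} + \frac{f{\left(188 \right)}}{R} = \frac{-10957 - -1840}{46745} + \frac{-7 - 376}{33891} = \left(-10957 + 1840\right) \frac{1}{46745} + \left(-7 - 376\right) \frac{1}{33891} = \left(-9117\right) \frac{1}{46745} - \frac{383}{33891} = - \frac{9117}{46745} - \frac{383}{33891} = - \frac{326887582}{1584234795}$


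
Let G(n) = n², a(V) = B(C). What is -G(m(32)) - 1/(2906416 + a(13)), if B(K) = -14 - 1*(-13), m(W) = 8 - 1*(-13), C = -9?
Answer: -1281729016/2906415 ≈ -441.00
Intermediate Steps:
m(W) = 21 (m(W) = 8 + 13 = 21)
B(K) = -1 (B(K) = -14 + 13 = -1)
a(V) = -1
-G(m(32)) - 1/(2906416 + a(13)) = -1*21² - 1/(2906416 - 1) = -1*441 - 1/2906415 = -441 - 1*1/2906415 = -441 - 1/2906415 = -1281729016/2906415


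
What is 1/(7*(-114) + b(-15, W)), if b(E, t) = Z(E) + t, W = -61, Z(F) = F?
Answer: -1/874 ≈ -0.0011442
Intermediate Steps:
b(E, t) = E + t
1/(7*(-114) + b(-15, W)) = 1/(7*(-114) + (-15 - 61)) = 1/(-798 - 76) = 1/(-874) = -1/874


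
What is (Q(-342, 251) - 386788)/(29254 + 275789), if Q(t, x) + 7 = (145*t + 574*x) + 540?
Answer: -97257/101681 ≈ -0.95649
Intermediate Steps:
Q(t, x) = 533 + 145*t + 574*x (Q(t, x) = -7 + ((145*t + 574*x) + 540) = -7 + (540 + 145*t + 574*x) = 533 + 145*t + 574*x)
(Q(-342, 251) - 386788)/(29254 + 275789) = ((533 + 145*(-342) + 574*251) - 386788)/(29254 + 275789) = ((533 - 49590 + 144074) - 386788)/305043 = (95017 - 386788)*(1/305043) = -291771*1/305043 = -97257/101681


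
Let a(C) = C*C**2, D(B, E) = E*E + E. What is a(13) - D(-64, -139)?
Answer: -16985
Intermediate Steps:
D(B, E) = E + E**2 (D(B, E) = E**2 + E = E + E**2)
a(C) = C**3
a(13) - D(-64, -139) = 13**3 - (-139)*(1 - 139) = 2197 - (-139)*(-138) = 2197 - 1*19182 = 2197 - 19182 = -16985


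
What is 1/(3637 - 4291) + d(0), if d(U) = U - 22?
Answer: -14389/654 ≈ -22.002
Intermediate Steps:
d(U) = -22 + U
1/(3637 - 4291) + d(0) = 1/(3637 - 4291) + (-22 + 0) = 1/(-654) - 22 = -1/654 - 22 = -14389/654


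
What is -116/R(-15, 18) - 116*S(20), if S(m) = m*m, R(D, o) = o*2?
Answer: -417629/9 ≈ -46403.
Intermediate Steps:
R(D, o) = 2*o
S(m) = m²
-116/R(-15, 18) - 116*S(20) = -116/(2*18) - 116*20² = -116/36 - 116*400 = -116*1/36 - 46400 = -29/9 - 46400 = -417629/9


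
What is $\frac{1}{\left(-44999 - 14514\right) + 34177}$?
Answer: $- \frac{1}{25336} \approx -3.947 \cdot 10^{-5}$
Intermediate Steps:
$\frac{1}{\left(-44999 - 14514\right) + 34177} = \frac{1}{-59513 + 34177} = \frac{1}{-25336} = - \frac{1}{25336}$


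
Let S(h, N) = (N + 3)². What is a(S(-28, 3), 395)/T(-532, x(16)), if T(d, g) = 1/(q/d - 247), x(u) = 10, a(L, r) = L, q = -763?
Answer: -167967/19 ≈ -8840.4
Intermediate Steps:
S(h, N) = (3 + N)²
T(d, g) = 1/(-247 - 763/d) (T(d, g) = 1/(-763/d - 247) = 1/(-247 - 763/d))
a(S(-28, 3), 395)/T(-532, x(16)) = (3 + 3)²/((-1*(-532)/(763 + 247*(-532)))) = 6²/((-1*(-532)/(763 - 131404))) = 36/((-1*(-532)/(-130641))) = 36/((-1*(-532)*(-1/130641))) = 36/(-76/18663) = 36*(-18663/76) = -167967/19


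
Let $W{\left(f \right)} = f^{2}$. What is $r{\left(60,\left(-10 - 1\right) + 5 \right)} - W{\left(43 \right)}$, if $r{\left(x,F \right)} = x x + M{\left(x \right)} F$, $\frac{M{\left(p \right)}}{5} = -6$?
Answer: $1931$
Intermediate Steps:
$M{\left(p \right)} = -30$ ($M{\left(p \right)} = 5 \left(-6\right) = -30$)
$r{\left(x,F \right)} = x^{2} - 30 F$ ($r{\left(x,F \right)} = x x - 30 F = x^{2} - 30 F$)
$r{\left(60,\left(-10 - 1\right) + 5 \right)} - W{\left(43 \right)} = \left(60^{2} - 30 \left(\left(-10 - 1\right) + 5\right)\right) - 43^{2} = \left(3600 - 30 \left(-11 + 5\right)\right) - 1849 = \left(3600 - -180\right) - 1849 = \left(3600 + 180\right) - 1849 = 3780 - 1849 = 1931$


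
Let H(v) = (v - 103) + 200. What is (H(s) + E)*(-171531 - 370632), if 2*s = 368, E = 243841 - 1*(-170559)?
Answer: -224824695003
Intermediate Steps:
E = 414400 (E = 243841 + 170559 = 414400)
s = 184 (s = (½)*368 = 184)
H(v) = 97 + v (H(v) = (-103 + v) + 200 = 97 + v)
(H(s) + E)*(-171531 - 370632) = ((97 + 184) + 414400)*(-171531 - 370632) = (281 + 414400)*(-542163) = 414681*(-542163) = -224824695003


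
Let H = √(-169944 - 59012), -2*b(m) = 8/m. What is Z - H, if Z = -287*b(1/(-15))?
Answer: -17220 - 2*I*√57239 ≈ -17220.0 - 478.49*I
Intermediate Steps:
b(m) = -4/m
H = 2*I*√57239 (H = √(-228956) = 2*I*√57239 ≈ 478.49*I)
Z = -17220 (Z = -(-1148)/(1/(-15)) = -(-1148)/(-1/15) = -(-1148)*(-15) = -287*60 = -17220)
Z - H = -17220 - 2*I*√57239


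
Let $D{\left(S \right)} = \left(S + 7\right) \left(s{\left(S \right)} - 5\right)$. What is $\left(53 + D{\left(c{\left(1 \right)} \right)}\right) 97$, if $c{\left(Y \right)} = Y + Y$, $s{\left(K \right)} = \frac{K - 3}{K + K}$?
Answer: $\frac{2231}{4} \approx 557.75$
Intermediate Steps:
$s{\left(K \right)} = \frac{-3 + K}{2 K}$
$c{\left(Y \right)} = 2 Y$
$D{\left(S \right)} = \left(-5 + \frac{-3 + S}{2 S}\right) \left(7 + S\right)$ ($D{\left(S \right)} = \left(S + 7\right) \left(\frac{-3 + S}{2 S} - 5\right) = \left(7 + S\right) \left(-5 + \frac{-3 + S}{2 S}\right) = \left(-5 + \frac{-3 + S}{2 S}\right) \left(7 + S\right)$)
$\left(53 + D{\left(c{\left(1 \right)} \right)}\right) 97 = \left(53 - \left(33 + \frac{21}{4} + \frac{9}{2} \cdot 2 \cdot 1\right)\right) 97 = \left(53 - \left(42 + \frac{21}{4}\right)\right) 97 = \left(53 - \frac{189}{4}\right) 97 = \frac{23}{4} \cdot 97 = \frac{2231}{4}$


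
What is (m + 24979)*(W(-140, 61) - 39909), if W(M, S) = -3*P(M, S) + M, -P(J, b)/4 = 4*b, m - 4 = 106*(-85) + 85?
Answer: -596089018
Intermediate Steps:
m = -8921 (m = 4 + (106*(-85) + 85) = 4 + (-9010 + 85) = 4 - 8925 = -8921)
P(J, b) = -16*b
W(M, S) = M + 48*S (W(M, S) = -(-48)*S + M = 48*S + M = M + 48*S)
(m + 24979)*(W(-140, 61) - 39909) = (-8921 + 24979)*((-140 + 48*61) - 39909) = 16058*((-140 + 2928) - 39909) = 16058*(2788 - 39909) = 16058*(-37121) = -596089018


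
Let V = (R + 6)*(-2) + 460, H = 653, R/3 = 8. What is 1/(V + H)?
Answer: 1/1053 ≈ 0.00094967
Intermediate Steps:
R = 24 (R = 3*8 = 24)
V = 400 (V = (24 + 6)*(-2) + 460 = 30*(-2) + 460 = -60 + 460 = 400)
1/(V + H) = 1/(400 + 653) = 1/1053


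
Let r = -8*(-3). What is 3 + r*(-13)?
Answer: -309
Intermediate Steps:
r = 24
3 + r*(-13) = 3 + 24*(-13) = 3 - 312 = -309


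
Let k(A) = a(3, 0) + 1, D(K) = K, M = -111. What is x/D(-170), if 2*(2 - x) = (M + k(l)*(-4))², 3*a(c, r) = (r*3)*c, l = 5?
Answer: 13221/340 ≈ 38.885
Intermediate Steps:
a(c, r) = c*r (a(c, r) = ((r*3)*c)/3 = ((3*r)*c)/3 = (3*c*r)/3 = c*r)
k(A) = 1 (k(A) = 3*0 + 1 = 0 + 1 = 1)
x = -13221/2 (x = 2 - (-111 + 1*(-4))²/2 = 2 - (-111 - 4)²/2 = 2 - ½*(-115)² = 2 - ½*13225 = 2 - 13225/2 = -13221/2 ≈ -6610.5)
x/D(-170) = -13221/2/(-170) = -13221/2*(-1/170) = 13221/340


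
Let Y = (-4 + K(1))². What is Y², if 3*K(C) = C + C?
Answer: 10000/81 ≈ 123.46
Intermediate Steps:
K(C) = 2*C/3 (K(C) = (C + C)/3 = (2*C)/3 = 2*C/3)
Y = 100/9 (Y = (-4 + (⅔)*1)² = (-4 + ⅔)² = (-10/3)² = 100/9 ≈ 11.111)
Y² = (100/9)² = 10000/81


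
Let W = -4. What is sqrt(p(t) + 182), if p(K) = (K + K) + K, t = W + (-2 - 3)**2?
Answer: 7*sqrt(5) ≈ 15.652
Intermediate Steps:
t = 21 (t = -4 + (-2 - 3)**2 = -4 + (-5)**2 = -4 + 25 = 21)
p(K) = 3*K (p(K) = 2*K + K = 3*K)
sqrt(p(t) + 182) = sqrt(3*21 + 182) = sqrt(63 + 182) = sqrt(245) = 7*sqrt(5)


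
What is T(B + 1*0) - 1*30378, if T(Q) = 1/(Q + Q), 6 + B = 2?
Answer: -243025/8 ≈ -30378.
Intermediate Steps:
B = -4 (B = -6 + 2 = -4)
T(Q) = 1/(2*Q)
T(B + 1*0) - 1*30378 = 1/(2*(-4 + 1*0)) - 1*30378 = 1/(2*(-4 + 0)) - 30378 = (1/2)/(-4) - 30378 = (1/2)*(-1/4) - 30378 = -1/8 - 30378 = -243025/8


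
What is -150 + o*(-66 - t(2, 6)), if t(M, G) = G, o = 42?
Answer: -3174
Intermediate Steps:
-150 + o*(-66 - t(2, 6)) = -150 + 42*(-66 - 1*6) = -150 + 42*(-66 - 6) = -150 + 42*(-72) = -150 - 3024 = -3174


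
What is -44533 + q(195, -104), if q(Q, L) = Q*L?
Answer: -64813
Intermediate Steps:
q(Q, L) = L*Q
-44533 + q(195, -104) = -44533 - 104*195 = -44533 - 20280 = -64813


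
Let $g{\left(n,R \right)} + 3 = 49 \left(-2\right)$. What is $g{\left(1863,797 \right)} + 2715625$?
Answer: $2715524$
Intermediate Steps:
$g{\left(n,R \right)} = -101$ ($g{\left(n,R \right)} = -3 + 49 \left(-2\right) = -3 - 98 = -101$)
$g{\left(1863,797 \right)} + 2715625 = -101 + 2715625 = 2715524$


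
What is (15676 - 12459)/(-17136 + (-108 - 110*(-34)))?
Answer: -3217/13504 ≈ -0.23823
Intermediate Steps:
(15676 - 12459)/(-17136 + (-108 - 110*(-34))) = 3217/(-17136 + (-108 + 3740)) = 3217/(-17136 + 3632) = 3217/(-13504) = 3217*(-1/13504) = -3217/13504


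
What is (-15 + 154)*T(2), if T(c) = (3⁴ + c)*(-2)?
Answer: -23074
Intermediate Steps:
T(c) = -162 - 2*c (T(c) = (81 + c)*(-2) = -162 - 2*c)
(-15 + 154)*T(2) = (-15 + 154)*(-162 - 2*2) = 139*(-162 - 4) = 139*(-166) = -23074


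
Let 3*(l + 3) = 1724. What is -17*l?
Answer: -29155/3 ≈ -9718.3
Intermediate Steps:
l = 1715/3 (l = -3 + (⅓)*1724 = -3 + 1724/3 = 1715/3 ≈ 571.67)
-17*l = -17*1715/3 = -29155/3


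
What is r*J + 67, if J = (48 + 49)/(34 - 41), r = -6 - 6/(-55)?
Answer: 57223/385 ≈ 148.63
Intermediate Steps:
r = -324/55 (r = -6 - 6*(-1)/55 = -6 - 1*(-6/55) = -6 + 6/55 = -324/55 ≈ -5.8909)
J = -97/7 (J = 97/(-7) = 97*(-⅐) = -97/7 ≈ -13.857)
r*J + 67 = -324/55*(-97/7) + 67 = 31428/385 + 67 = 57223/385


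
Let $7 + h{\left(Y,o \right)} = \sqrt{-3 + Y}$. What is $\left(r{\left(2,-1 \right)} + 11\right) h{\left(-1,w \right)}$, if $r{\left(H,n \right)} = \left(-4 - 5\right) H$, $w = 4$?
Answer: $49 - 14 i \approx 49.0 - 14.0 i$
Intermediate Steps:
$h{\left(Y,o \right)} = -7 + \sqrt{-3 + Y}$
$r{\left(H,n \right)} = - 9 H$
$\left(r{\left(2,-1 \right)} + 11\right) h{\left(-1,w \right)} = \left(\left(-9\right) 2 + 11\right) \left(-7 + \sqrt{-3 - 1}\right) = \left(-18 + 11\right) \left(-7 + \sqrt{-4}\right) = - 7 \left(-7 + 2 i\right) = 49 - 14 i$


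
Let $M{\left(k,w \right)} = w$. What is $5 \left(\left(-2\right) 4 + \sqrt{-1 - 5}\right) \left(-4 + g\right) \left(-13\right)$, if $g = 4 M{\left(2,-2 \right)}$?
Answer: $-6240 + 780 i \sqrt{6} \approx -6240.0 + 1910.6 i$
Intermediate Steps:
$g = -8$ ($g = 4 \left(-2\right) = -8$)
$5 \left(\left(-2\right) 4 + \sqrt{-1 - 5}\right) \left(-4 + g\right) \left(-13\right) = 5 \left(\left(-2\right) 4 + \sqrt{-1 - 5}\right) \left(-4 - 8\right) \left(-13\right) = 5 \left(-8 + \sqrt{-6}\right) \left(-12\right) \left(-13\right) = 5 \left(-8 + i \sqrt{6}\right) \left(-12\right) \left(-13\right) = 5 \left(96 - 12 i \sqrt{6}\right) \left(-13\right) = \left(480 - 60 i \sqrt{6}\right) \left(-13\right) = -6240 + 780 i \sqrt{6}$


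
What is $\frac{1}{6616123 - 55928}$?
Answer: $\frac{1}{6560195} \approx 1.5243 \cdot 10^{-7}$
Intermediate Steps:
$\frac{1}{6616123 - 55928} = \frac{1}{6560195}$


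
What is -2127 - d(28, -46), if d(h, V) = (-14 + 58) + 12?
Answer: -2183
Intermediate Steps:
d(h, V) = 56 (d(h, V) = 44 + 12 = 56)
-2127 - d(28, -46) = -2127 - 1*56 = -2127 - 56 = -2183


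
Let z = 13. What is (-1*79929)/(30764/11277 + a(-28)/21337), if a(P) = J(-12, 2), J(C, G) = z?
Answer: -19232304088221/656558069 ≈ -29293.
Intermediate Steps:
J(C, G) = 13
a(P) = 13
(-1*79929)/(30764/11277 + a(-28)/21337) = (-1*79929)/(30764/11277 + 13/21337) = -79929/(30764*(1/11277) + 13*(1/21337)) = -79929/(30764/11277 + 13/21337) = -79929/656558069/240617349 = -79929*240617349/656558069 = -19232304088221/656558069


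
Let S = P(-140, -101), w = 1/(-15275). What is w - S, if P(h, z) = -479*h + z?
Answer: -1022798726/15275 ≈ -66959.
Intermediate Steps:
P(h, z) = z - 479*h
w = -1/15275 ≈ -6.5466e-5
S = 66959 (S = -101 - 479*(-140) = -101 + 67060 = 66959)
w - S = -1/15275 - 1*66959 = -1/15275 - 66959 = -1022798726/15275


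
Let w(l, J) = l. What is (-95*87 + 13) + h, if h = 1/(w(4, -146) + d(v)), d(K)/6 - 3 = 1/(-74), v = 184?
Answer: -6692335/811 ≈ -8252.0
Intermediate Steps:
d(K) = 663/37 (d(K) = 18 + 6/(-74) = 18 + 6*(-1/74) = 18 - 3/37 = 663/37)
h = 37/811 (h = 1/(4 + 663/37) = 1/(811/37) = 37/811 ≈ 0.045623)
(-95*87 + 13) + h = (-95*87 + 13) + 37/811 = (-8265 + 13) + 37/811 = -8252 + 37/811 = -6692335/811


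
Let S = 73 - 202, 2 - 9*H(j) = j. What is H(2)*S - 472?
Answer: -472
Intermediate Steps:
H(j) = 2/9 - j/9
S = -129
H(2)*S - 472 = (2/9 - ⅑*2)*(-129) - 472 = (2/9 - 2/9)*(-129) - 472 = 0*(-129) - 472 = 0 - 472 = -472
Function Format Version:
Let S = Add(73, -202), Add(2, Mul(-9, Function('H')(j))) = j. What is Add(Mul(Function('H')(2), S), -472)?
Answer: -472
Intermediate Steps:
Function('H')(j) = Add(Rational(2, 9), Mul(Rational(-1, 9), j))
S = -129
Add(Mul(Function('H')(2), S), -472) = Add(Mul(Add(Rational(2, 9), Mul(Rational(-1, 9), 2)), -129), -472) = Add(Mul(Add(Rational(2, 9), Rational(-2, 9)), -129), -472) = Add(Mul(0, -129), -472) = Add(0, -472) = -472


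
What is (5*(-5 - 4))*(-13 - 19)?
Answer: 1440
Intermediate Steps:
(5*(-5 - 4))*(-13 - 19) = (5*(-9))*(-32) = -45*(-32) = 1440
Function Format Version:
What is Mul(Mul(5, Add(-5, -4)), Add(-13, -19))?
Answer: 1440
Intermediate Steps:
Mul(Mul(5, Add(-5, -4)), Add(-13, -19)) = Mul(Mul(5, -9), -32) = Mul(-45, -32) = 1440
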